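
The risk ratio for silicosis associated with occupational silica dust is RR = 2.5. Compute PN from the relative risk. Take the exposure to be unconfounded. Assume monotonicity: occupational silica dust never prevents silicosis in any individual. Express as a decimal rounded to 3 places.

PN ≈ 0.600

Under exogeneity and monotonicity, PN = (RR − 1) / RR = 1 − 1/RR.
PN = (2.5 − 1) / 2.5 = 1.5 / 2.5 ≈ 0.6000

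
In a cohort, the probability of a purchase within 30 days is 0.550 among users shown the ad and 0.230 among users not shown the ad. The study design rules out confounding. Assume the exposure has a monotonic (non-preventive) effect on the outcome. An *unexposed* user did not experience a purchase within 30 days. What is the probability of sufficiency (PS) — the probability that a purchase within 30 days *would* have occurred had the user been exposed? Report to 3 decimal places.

Let p₁ = 0.55, p₀ = 0.23.
Under exogeneity and monotonicity, PS = (p₁ − p₀) / (1 − p₀).
PS = (0.55 − 0.23) / (1 − 0.23) = 0.32 / 0.77 ≈ 0.4156

PS ≈ 0.416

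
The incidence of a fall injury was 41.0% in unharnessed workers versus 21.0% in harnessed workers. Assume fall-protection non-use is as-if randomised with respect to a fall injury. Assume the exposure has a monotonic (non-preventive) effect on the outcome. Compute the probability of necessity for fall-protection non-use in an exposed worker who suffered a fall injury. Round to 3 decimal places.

PN ≈ 0.488

p₁ = 0.41, p₀ = 0.21.
Under exogeneity and monotonicity, PN = (p₁ − p₀) / p₁.
PN = (0.41 − 0.21) / 0.41 = 0.2 / 0.41 ≈ 0.4878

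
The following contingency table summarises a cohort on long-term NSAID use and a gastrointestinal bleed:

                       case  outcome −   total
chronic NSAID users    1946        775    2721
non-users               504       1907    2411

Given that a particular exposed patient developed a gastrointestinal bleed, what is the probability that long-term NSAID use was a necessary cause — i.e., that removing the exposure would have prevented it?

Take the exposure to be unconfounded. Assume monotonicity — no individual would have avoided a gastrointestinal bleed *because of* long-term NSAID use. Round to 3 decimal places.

p₁ = P(outcome | exposed) = 1946/2721 = 0.71518
p₀ = P(outcome | unexposed) = 504/2411 = 0.20904
Under exogeneity and monotonicity, PN = (p₁ − p₀)/p₁.
PN = (0.71518 − 0.20904) / 0.71518 ≈ 0.7077

PN ≈ 0.708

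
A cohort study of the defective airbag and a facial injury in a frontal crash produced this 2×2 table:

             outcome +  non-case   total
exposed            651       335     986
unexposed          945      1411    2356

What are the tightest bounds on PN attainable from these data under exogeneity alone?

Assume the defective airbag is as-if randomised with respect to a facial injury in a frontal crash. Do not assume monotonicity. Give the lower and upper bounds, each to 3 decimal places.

0.392 ≤ PN ≤ 0.907

p₁ = P(outcome | exposed) = 651/986 = 0.66024
p₀ = P(outcome | unexposed) = 945/2356 = 0.4011
Under exogeneity alone the bounds on PN are max{0,(p₁−p₀)/p₁} ≤ PN ≤ min{1,(1−p₀)/p₁}.
  lower = (p₁ − p₀)/p₁ = 0.25914 / 0.66024 ≈ 0.3925
  upper = min{1, (1 − p₀)/p₁} = 0.5989 / 0.66024 ≈ 0.9071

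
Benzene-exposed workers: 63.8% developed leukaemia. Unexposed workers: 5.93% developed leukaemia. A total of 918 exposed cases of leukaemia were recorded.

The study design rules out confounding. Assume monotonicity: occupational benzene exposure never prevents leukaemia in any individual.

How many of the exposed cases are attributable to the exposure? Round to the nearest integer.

p₁ = 0.638, p₀ = 0.0593.
PN = (p₁ − p₀)/p₁ = (0.638 − 0.0593) / 0.638 ≈ 0.90705.
Attributable cases ≈ PN × (exposed cases) = 0.90705 × 918 ≈ 832.67.

about 833 cases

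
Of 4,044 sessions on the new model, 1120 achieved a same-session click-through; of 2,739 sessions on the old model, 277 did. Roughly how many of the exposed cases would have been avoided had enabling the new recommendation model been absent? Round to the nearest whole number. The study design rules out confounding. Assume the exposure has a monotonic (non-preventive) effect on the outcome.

about 711 cases

p₁ = P(outcome | exposed) = 1120/4044 = 0.27695
p₀ = P(outcome | unexposed) = 277/2739 = 0.10113
PN = (p₁ − p₀)/p₁ = (0.27695 − 0.10113) / 0.27695 ≈ 0.63484.
Attributable cases ≈ PN × (exposed cases) = 0.63484 × 1120 ≈ 711.02.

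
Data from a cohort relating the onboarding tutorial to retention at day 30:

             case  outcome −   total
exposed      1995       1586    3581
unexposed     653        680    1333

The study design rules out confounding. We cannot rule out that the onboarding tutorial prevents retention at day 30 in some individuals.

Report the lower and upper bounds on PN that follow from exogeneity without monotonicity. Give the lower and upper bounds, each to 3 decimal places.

0.121 ≤ PN ≤ 0.916

p₁ = P(outcome | exposed) = 1995/3581 = 0.55711
p₀ = P(outcome | unexposed) = 653/1333 = 0.48987
Under exogeneity alone the bounds on PN are max{0,(p₁−p₀)/p₁} ≤ PN ≤ min{1,(1−p₀)/p₁}.
  lower = (p₁ − p₀)/p₁ = 0.067234 / 0.55711 ≈ 0.1207
  upper = min{1, (1 − p₀)/p₁} = 0.51013 / 0.55711 ≈ 0.9157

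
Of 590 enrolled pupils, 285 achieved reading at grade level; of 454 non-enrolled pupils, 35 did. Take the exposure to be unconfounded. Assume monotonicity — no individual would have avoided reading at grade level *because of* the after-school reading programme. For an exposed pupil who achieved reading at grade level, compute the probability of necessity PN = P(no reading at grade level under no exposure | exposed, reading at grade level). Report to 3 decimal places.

p₁ = P(outcome | exposed) = 285/590 = 0.48305
p₀ = P(outcome | unexposed) = 35/454 = 0.077093
Under exogeneity and monotonicity, PN = (p₁ − p₀) / p₁.
PN = (0.48305 − 0.077093) / 0.48305 = 0.40596 / 0.48305 ≈ 0.8404

PN ≈ 0.840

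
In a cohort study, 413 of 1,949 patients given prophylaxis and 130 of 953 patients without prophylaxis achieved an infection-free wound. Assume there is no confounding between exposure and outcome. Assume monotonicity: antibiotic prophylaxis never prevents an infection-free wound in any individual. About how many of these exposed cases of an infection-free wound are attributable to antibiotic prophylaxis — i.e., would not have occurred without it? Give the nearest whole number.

about 147 cases

p₁ = P(outcome | exposed) = 413/1949 = 0.2119
p₀ = P(outcome | unexposed) = 130/953 = 0.13641
PN = (p₁ − p₀)/p₁ = (0.2119 − 0.13641) / 0.2119 ≈ 0.35626.
Attributable cases ≈ PN × (exposed cases) = 0.35626 × 413 ≈ 147.13.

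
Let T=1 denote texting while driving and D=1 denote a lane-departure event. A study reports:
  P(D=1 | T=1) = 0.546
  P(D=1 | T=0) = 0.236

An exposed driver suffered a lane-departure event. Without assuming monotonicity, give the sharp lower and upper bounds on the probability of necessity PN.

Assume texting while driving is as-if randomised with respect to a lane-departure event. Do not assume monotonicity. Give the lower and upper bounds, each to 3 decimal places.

0.568 ≤ PN ≤ 1.000

Let p₁ = 0.546, p₀ = 0.236.
Under exogeneity alone the bounds on PN are max{0,(p₁−p₀)/p₁} ≤ PN ≤ min{1,(1−p₀)/p₁}.
  lower = (p₁ − p₀)/p₁ = 0.31 / 0.546 ≈ 0.5678
  upper = min{1, (1 − p₀)/p₁} = 0.764 / 0.546 ≈ 1.3993 → capped at 1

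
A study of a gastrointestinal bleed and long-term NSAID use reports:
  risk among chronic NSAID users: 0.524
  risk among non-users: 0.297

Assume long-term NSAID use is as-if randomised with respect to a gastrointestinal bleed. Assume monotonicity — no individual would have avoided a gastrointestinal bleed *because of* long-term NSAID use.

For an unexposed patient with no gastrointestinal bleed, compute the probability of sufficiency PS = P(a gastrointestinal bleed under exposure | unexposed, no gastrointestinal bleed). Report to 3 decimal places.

PS ≈ 0.323

Let p₁ = 0.524, p₀ = 0.297.
Under exogeneity and monotonicity, PS = (p₁ − p₀) / (1 − p₀).
PS = (0.524 − 0.297) / (1 − 0.297) = 0.227 / 0.703 ≈ 0.3229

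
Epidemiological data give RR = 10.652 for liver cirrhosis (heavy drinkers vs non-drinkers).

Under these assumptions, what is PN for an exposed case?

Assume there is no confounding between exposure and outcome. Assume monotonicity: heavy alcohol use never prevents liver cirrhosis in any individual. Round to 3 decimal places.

Under exogeneity and monotonicity, PN = (RR − 1) / RR = 1 − 1/RR.
PN = (10.652 − 1) / 10.652 = 9.652 / 10.652 ≈ 0.9061

PN ≈ 0.906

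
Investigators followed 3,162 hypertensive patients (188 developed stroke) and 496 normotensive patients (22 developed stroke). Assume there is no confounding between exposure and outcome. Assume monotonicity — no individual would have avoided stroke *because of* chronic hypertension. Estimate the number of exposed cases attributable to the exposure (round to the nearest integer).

about 48 cases

p₁ = P(outcome | exposed) = 188/3162 = 0.059456
p₀ = P(outcome | unexposed) = 22/496 = 0.044355
PN = (p₁ − p₀)/p₁ = (0.059456 − 0.044355) / 0.059456 ≈ 0.25399.
Attributable cases ≈ PN × (exposed cases) = 0.25399 × 188 ≈ 47.75.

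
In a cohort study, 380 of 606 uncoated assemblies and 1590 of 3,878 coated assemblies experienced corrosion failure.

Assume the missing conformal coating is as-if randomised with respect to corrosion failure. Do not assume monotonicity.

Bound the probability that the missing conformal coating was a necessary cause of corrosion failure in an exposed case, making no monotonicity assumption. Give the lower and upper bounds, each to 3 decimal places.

0.346 ≤ PN ≤ 0.941

p₁ = P(outcome | exposed) = 380/606 = 0.62706
p₀ = P(outcome | unexposed) = 1590/3878 = 0.41001
Under exogeneity alone the bounds on PN are max{0,(p₁−p₀)/p₁} ≤ PN ≤ min{1,(1−p₀)/p₁}.
  lower = (p₁ − p₀)/p₁ = 0.21706 / 0.62706 ≈ 0.3461
  upper = min{1, (1 − p₀)/p₁} = 0.58999 / 0.62706 ≈ 0.9409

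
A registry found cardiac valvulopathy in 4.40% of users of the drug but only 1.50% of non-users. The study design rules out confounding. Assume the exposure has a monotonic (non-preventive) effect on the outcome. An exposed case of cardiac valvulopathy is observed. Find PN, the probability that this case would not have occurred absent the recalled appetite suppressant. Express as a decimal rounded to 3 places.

PN ≈ 0.659

p₁ = 0.044, p₀ = 0.015.
Under exogeneity and monotonicity, PN = (p₁ − p₀) / p₁.
PN = (0.044 − 0.015) / 0.044 = 0.029 / 0.044 ≈ 0.6591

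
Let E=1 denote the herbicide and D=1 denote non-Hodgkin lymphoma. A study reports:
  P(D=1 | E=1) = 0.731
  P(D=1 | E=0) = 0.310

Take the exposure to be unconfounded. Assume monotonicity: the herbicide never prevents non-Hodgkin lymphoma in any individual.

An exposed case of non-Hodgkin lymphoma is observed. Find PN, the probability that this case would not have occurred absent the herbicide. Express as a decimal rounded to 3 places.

Let p₁ = 0.731, p₀ = 0.31.
Under exogeneity and monotonicity, PN = (p₁ − p₀) / p₁.
PN = (0.731 − 0.31) / 0.731 = 0.421 / 0.731 ≈ 0.5759

PN ≈ 0.576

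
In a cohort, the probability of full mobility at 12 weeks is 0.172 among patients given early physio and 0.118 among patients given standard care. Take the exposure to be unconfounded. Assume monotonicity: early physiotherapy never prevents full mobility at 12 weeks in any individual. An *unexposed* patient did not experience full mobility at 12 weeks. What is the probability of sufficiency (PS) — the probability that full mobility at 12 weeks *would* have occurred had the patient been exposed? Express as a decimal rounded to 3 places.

PS ≈ 0.061

Let p₁ = 0.172, p₀ = 0.118.
Under exogeneity and monotonicity, PS = (p₁ − p₀) / (1 − p₀).
PS = (0.172 − 0.118) / (1 − 0.118) = 0.054 / 0.882 ≈ 0.0612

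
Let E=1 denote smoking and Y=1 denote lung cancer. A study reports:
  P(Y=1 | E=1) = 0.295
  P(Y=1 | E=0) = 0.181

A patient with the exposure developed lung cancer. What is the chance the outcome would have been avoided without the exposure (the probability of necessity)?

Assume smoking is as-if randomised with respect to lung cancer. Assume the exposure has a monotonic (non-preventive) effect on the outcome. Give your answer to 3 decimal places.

Let p₁ = 0.295, p₀ = 0.181.
Under exogeneity and monotonicity, PN = (p₁ − p₀) / p₁.
PN = (0.295 − 0.181) / 0.295 = 0.114 / 0.295 ≈ 0.3864

PN ≈ 0.386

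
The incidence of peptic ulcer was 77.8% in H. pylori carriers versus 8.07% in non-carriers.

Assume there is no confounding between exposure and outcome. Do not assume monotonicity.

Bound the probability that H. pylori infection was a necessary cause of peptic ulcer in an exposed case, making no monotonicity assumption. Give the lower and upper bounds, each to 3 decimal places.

0.896 ≤ PN ≤ 1.000

p₁ = 0.778, p₀ = 0.0807.
Under exogeneity alone the bounds on PN are max{0,(p₁−p₀)/p₁} ≤ PN ≤ min{1,(1−p₀)/p₁}.
  lower = (p₁ − p₀)/p₁ = 0.6973 / 0.778 ≈ 0.8963
  upper = min{1, (1 − p₀)/p₁} = 0.9193 / 0.778 ≈ 1.1816 → capped at 1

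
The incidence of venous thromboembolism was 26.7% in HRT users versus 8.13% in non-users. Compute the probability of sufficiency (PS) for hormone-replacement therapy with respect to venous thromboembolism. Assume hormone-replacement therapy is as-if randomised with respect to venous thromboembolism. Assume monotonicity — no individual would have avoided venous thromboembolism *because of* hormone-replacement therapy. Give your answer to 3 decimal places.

PS ≈ 0.202

p₁ = 0.267, p₀ = 0.0813.
Under exogeneity and monotonicity, PS = (p₁ − p₀) / (1 − p₀).
PS = (0.267 − 0.0813) / (1 − 0.0813) = 0.1857 / 0.9187 ≈ 0.2021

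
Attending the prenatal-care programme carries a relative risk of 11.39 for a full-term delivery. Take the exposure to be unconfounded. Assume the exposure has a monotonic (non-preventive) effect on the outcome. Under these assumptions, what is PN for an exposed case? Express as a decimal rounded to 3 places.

Under exogeneity and monotonicity, PN = (RR − 1) / RR = 1 − 1/RR.
PN = (11.39 − 1) / 11.39 = 10.39 / 11.39 ≈ 0.9122

PN ≈ 0.912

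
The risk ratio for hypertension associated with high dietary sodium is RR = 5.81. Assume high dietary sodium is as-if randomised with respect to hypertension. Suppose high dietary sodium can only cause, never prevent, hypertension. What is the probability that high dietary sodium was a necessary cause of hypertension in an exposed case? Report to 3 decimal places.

PN ≈ 0.828

Under exogeneity and monotonicity, PN = (RR − 1) / RR = 1 − 1/RR.
PN = (5.81 − 1) / 5.81 = 4.81 / 5.81 ≈ 0.8279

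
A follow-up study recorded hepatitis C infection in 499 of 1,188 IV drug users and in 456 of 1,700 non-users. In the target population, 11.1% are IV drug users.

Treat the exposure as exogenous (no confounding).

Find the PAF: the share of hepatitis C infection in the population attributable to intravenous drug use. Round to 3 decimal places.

p₁ = P(outcome | exposed) = 499/1188 = 0.42003
p₀ = P(outcome | unexposed) = 456/1700 = 0.26824
Overall risk P(Y=1) = π·p₁ + (1−π)·p₀ = 0.111×0.42003 + 0.889×0.26824 = 0.28508.
Under exogeneity, PAF = [P(Y=1) − p₀] / P(Y=1).
PAF = (0.28508 − 0.26824) / 0.28508 ≈ 0.0591

PAF ≈ 0.059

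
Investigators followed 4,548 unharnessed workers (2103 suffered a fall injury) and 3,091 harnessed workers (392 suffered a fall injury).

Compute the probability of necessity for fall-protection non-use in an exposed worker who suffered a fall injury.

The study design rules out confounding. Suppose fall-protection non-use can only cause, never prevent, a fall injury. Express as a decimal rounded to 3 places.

PN ≈ 0.726

p₁ = P(outcome | exposed) = 2103/4548 = 0.4624
p₀ = P(outcome | unexposed) = 392/3091 = 0.12682
Under exogeneity and monotonicity, PN = (p₁ − p₀) / p₁.
PN = (0.4624 − 0.12682) / 0.4624 = 0.33558 / 0.4624 ≈ 0.7257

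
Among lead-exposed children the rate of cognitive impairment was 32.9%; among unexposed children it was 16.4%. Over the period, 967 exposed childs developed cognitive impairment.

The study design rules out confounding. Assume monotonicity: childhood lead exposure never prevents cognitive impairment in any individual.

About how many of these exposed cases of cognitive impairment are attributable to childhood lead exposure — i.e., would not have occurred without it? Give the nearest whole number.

p₁ = 0.329, p₀ = 0.164.
PN = (p₁ − p₀)/p₁ = (0.329 − 0.164) / 0.329 ≈ 0.50152.
Attributable cases ≈ PN × (exposed cases) = 0.50152 × 967 ≈ 484.97.

about 485 cases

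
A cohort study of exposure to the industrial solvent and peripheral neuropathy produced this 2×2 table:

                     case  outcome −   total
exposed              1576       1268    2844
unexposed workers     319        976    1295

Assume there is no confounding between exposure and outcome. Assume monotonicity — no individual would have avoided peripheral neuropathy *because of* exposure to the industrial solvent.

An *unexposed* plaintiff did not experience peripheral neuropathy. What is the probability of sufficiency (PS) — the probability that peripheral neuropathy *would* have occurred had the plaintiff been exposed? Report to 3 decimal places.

PS ≈ 0.408

p₁ = P(outcome | exposed) = 1576/2844 = 0.55415
p₀ = P(outcome | unexposed) = 319/1295 = 0.24633
Under exogeneity and monotonicity, PS = (p₁ − p₀) / (1 − p₀).
PS = (0.55415 − 0.24633) / (1 − 0.24633) = 0.30782 / 0.75367 ≈ 0.4084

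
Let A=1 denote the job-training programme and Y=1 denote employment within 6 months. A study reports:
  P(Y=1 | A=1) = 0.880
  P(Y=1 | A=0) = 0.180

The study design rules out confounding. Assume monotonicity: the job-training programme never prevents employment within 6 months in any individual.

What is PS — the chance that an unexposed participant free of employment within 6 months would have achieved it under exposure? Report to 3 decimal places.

PS ≈ 0.854

Let p₁ = 0.88, p₀ = 0.18.
Under exogeneity and monotonicity, PS = (p₁ − p₀) / (1 − p₀).
PS = (0.88 − 0.18) / (1 − 0.18) = 0.7 / 0.82 ≈ 0.8537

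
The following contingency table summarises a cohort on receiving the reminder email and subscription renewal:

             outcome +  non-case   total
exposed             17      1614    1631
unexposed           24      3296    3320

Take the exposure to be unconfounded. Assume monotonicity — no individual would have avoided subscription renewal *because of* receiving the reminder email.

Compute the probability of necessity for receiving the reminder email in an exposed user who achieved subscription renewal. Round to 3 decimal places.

PN ≈ 0.306

p₁ = P(outcome | exposed) = 17/1631 = 0.010423
p₀ = P(outcome | unexposed) = 24/3320 = 0.0072289
Under exogeneity and monotonicity, PN = (p₁ − p₀)/p₁.
PN = (0.010423 − 0.0072289) / 0.010423 ≈ 0.3064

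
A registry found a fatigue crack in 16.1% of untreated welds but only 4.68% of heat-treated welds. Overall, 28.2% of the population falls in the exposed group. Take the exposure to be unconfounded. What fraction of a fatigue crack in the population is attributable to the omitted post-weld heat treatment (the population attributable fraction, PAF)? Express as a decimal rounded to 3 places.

PAF ≈ 0.408

p₁ = 0.161, p₀ = 0.0468.
Overall risk P(Y=1) = π·p₁ + (1−π)·p₀ = 0.282×0.161 + 0.718×0.0468 = 0.079004.
Under exogeneity, PAF = [P(Y=1) − p₀] / P(Y=1).
PAF = (0.079004 − 0.0468) / 0.079004 ≈ 0.4076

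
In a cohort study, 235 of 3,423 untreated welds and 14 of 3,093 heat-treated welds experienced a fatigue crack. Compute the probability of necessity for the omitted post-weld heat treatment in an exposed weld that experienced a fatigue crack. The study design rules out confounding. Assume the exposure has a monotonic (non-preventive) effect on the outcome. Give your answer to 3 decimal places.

p₁ = P(outcome | exposed) = 235/3423 = 0.068653
p₀ = P(outcome | unexposed) = 14/3093 = 0.0045263
Under exogeneity and monotonicity, PN = (p₁ − p₀) / p₁.
PN = (0.068653 − 0.0045263) / 0.068653 = 0.064127 / 0.068653 ≈ 0.9341

PN ≈ 0.934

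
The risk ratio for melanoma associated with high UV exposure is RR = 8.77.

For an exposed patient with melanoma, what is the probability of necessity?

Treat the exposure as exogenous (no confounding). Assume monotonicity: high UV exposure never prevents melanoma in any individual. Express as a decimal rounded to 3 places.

Under exogeneity and monotonicity, PN = (RR − 1) / RR = 1 − 1/RR.
PN = (8.77 − 1) / 8.77 = 7.77 / 8.77 ≈ 0.8860

PN ≈ 0.886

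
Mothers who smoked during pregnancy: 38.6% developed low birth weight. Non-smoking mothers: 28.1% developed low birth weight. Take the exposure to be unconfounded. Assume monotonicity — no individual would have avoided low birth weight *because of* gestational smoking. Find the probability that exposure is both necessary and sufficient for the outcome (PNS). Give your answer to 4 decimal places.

PNS ≈ 0.1050

p₁ = 0.386, p₀ = 0.281.
Under exogeneity and monotonicity, PNS = p₁ − p₀.
PNS = 0.386 − 0.281 = 0.105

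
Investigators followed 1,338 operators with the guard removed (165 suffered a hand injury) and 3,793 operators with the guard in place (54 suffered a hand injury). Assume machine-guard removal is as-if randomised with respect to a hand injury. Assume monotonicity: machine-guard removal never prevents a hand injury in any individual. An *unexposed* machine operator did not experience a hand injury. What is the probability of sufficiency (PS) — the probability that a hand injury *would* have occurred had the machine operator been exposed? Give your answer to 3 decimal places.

p₁ = P(outcome | exposed) = 165/1338 = 0.12332
p₀ = P(outcome | unexposed) = 54/3793 = 0.014237
Under exogeneity and monotonicity, PS = (p₁ − p₀) / (1 − p₀).
PS = (0.12332 − 0.014237) / (1 − 0.014237) = 0.10908 / 0.98576 ≈ 0.1107

PS ≈ 0.111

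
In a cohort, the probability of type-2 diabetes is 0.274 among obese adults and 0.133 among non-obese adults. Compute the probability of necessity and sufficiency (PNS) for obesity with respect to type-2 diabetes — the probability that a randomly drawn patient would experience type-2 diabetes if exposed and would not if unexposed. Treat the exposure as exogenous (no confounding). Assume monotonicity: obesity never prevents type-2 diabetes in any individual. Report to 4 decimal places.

PNS ≈ 0.1410

Let p₁ = 0.274, p₀ = 0.133.
Under exogeneity and monotonicity, PNS = p₁ − p₀.
PNS = 0.274 − 0.133 = 0.141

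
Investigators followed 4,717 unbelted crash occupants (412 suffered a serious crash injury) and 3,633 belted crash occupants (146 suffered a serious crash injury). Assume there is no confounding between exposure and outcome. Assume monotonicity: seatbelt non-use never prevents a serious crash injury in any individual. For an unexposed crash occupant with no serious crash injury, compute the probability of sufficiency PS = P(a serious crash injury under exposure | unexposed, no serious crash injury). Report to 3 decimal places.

PS ≈ 0.049

p₁ = P(outcome | exposed) = 412/4717 = 0.087344
p₀ = P(outcome | unexposed) = 146/3633 = 0.040187
Under exogeneity and monotonicity, PS = (p₁ − p₀) / (1 − p₀).
PS = (0.087344 − 0.040187) / (1 − 0.040187) = 0.047156 / 0.95981 ≈ 0.0491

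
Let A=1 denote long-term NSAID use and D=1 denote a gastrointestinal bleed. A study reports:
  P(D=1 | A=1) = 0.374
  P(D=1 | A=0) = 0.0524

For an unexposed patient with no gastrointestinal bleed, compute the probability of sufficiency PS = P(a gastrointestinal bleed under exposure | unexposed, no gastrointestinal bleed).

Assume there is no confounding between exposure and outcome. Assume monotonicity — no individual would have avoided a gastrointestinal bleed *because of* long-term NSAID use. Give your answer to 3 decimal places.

PS ≈ 0.339

Let p₁ = 0.374, p₀ = 0.0524.
Under exogeneity and monotonicity, PS = (p₁ − p₀) / (1 − p₀).
PS = (0.374 − 0.0524) / (1 − 0.0524) = 0.3216 / 0.9476 ≈ 0.3394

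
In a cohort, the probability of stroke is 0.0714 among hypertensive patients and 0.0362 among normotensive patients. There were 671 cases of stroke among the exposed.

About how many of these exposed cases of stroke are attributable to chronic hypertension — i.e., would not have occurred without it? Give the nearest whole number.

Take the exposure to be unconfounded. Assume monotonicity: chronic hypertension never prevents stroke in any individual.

about 331 cases

Let p₁ = 0.0714, p₀ = 0.0362.
PN = (p₁ − p₀)/p₁ = (0.0714 − 0.0362) / 0.0714 ≈ 0.49300.
Attributable cases ≈ PN × (exposed cases) = 0.49300 × 671 ≈ 330.80.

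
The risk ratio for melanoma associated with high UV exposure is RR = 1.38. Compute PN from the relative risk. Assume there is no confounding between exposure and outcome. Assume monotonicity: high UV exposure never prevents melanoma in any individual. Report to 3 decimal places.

Under exogeneity and monotonicity, PN = (RR − 1) / RR = 1 − 1/RR.
PN = (1.38 − 1) / 1.38 = 0.38 / 1.38 ≈ 0.2754

PN ≈ 0.275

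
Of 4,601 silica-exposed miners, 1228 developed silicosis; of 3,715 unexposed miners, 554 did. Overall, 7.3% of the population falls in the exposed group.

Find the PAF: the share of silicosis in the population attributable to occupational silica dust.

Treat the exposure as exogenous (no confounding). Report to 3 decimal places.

p₁ = P(outcome | exposed) = 1228/4601 = 0.2669
p₀ = P(outcome | unexposed) = 554/3715 = 0.14913
Overall risk P(Y=1) = π·p₁ + (1−π)·p₀ = 0.073×0.2669 + 0.927×0.14913 = 0.15772.
Under exogeneity, PAF = [P(Y=1) − p₀] / P(Y=1).
PAF = (0.15772 − 0.14913) / 0.15772 ≈ 0.0545

PAF ≈ 0.055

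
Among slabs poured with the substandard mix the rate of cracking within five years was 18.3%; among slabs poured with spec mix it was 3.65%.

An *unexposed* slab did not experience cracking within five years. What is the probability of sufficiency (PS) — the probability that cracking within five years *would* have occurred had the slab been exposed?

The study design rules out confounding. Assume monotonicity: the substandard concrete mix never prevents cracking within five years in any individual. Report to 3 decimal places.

p₁ = 0.183, p₀ = 0.0365.
Under exogeneity and monotonicity, PS = (p₁ − p₀) / (1 − p₀).
PS = (0.183 − 0.0365) / (1 − 0.0365) = 0.1465 / 0.9635 ≈ 0.1520

PS ≈ 0.152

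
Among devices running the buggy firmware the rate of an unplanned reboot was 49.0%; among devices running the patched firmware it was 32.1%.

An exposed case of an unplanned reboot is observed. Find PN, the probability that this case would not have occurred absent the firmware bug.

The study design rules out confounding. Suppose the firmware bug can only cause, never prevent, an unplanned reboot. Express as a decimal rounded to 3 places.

PN ≈ 0.345

p₁ = 0.49, p₀ = 0.321.
Under exogeneity and monotonicity, PN = (p₁ − p₀) / p₁.
PN = (0.49 − 0.321) / 0.49 = 0.169 / 0.49 ≈ 0.3449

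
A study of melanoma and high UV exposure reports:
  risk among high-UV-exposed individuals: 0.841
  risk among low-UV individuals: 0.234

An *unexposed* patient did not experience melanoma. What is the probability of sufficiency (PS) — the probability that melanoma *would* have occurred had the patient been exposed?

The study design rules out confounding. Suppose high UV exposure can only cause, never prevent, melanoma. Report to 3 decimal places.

Let p₁ = 0.841, p₀ = 0.234.
Under exogeneity and monotonicity, PS = (p₁ − p₀) / (1 − p₀).
PS = (0.841 − 0.234) / (1 − 0.234) = 0.607 / 0.766 ≈ 0.7924

PS ≈ 0.792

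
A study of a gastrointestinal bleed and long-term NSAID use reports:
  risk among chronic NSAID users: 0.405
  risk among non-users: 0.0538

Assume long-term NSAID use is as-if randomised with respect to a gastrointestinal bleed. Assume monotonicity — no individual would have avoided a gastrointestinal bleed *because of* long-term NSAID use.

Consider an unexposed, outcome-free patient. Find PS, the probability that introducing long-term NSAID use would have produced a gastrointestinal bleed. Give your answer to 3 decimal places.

PS ≈ 0.371

Let p₁ = 0.405, p₀ = 0.0538.
Under exogeneity and monotonicity, PS = (p₁ − p₀) / (1 − p₀).
PS = (0.405 − 0.0538) / (1 − 0.0538) = 0.3512 / 0.9462 ≈ 0.3712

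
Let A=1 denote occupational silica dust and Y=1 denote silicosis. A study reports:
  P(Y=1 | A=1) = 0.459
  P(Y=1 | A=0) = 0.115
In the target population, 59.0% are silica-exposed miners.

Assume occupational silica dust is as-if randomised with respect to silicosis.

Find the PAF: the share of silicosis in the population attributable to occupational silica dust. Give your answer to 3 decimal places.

Let p₁ = 0.459, p₀ = 0.115.
Overall risk P(Y=1) = π·p₁ + (1−π)·p₀ = 0.59×0.459 + 0.41×0.115 = 0.31796.
Under exogeneity, PAF = [P(Y=1) − p₀] / P(Y=1).
PAF = (0.31796 − 0.115) / 0.31796 ≈ 0.6383

PAF ≈ 0.638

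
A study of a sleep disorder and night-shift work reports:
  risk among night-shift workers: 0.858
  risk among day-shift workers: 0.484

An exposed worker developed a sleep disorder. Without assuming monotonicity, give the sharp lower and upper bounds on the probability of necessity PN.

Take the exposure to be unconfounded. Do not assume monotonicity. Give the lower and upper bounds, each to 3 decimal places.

0.436 ≤ PN ≤ 0.601

Let p₁ = 0.858, p₀ = 0.484.
Under exogeneity alone the bounds on PN are max{0,(p₁−p₀)/p₁} ≤ PN ≤ min{1,(1−p₀)/p₁}.
  lower = (p₁ − p₀)/p₁ = 0.374 / 0.858 ≈ 0.4359
  upper = min{1, (1 − p₀)/p₁} = 0.516 / 0.858 ≈ 0.6014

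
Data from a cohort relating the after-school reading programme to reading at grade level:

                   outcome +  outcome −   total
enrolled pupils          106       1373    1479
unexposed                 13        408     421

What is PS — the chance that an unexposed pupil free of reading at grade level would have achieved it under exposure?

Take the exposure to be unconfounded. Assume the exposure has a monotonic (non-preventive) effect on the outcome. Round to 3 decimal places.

PS ≈ 0.042

p₁ = P(outcome | exposed) = 106/1479 = 0.07167
p₀ = P(outcome | unexposed) = 13/421 = 0.030879
Under exogeneity and monotonicity, PS = (p₁ − p₀) / (1 − p₀).
PS = (0.07167 − 0.030879) / (1 − 0.030879) = 0.040791 / 0.96912 ≈ 0.0421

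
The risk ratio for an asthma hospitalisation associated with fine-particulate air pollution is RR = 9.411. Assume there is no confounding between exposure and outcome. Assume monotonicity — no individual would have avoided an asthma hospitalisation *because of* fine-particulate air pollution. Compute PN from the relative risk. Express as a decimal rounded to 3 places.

PN ≈ 0.894

Under exogeneity and monotonicity, PN = (RR − 1) / RR = 1 − 1/RR.
PN = (9.411 − 1) / 9.411 = 8.411 / 9.411 ≈ 0.8937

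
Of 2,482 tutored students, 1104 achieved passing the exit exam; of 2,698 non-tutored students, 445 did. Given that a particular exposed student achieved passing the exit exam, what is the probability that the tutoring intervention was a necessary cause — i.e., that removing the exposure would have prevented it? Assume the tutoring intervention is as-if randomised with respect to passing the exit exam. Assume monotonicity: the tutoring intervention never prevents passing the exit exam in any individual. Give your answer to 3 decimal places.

PN ≈ 0.629

p₁ = P(outcome | exposed) = 1104/2482 = 0.4448
p₀ = P(outcome | unexposed) = 445/2698 = 0.16494
Under exogeneity and monotonicity, PN = (p₁ − p₀) / p₁.
PN = (0.4448 − 0.16494) / 0.4448 = 0.27987 / 0.4448 ≈ 0.6292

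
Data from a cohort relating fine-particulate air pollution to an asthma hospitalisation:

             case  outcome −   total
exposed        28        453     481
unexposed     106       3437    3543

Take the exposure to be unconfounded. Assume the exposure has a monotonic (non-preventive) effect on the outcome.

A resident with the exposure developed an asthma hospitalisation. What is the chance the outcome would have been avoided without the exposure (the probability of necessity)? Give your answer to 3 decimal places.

p₁ = P(outcome | exposed) = 28/481 = 0.058212
p₀ = P(outcome | unexposed) = 106/3543 = 0.029918
Under exogeneity and monotonicity, PN = (p₁ − p₀)/p₁.
PN = (0.058212 − 0.029918) / 0.058212 ≈ 0.4860

PN ≈ 0.486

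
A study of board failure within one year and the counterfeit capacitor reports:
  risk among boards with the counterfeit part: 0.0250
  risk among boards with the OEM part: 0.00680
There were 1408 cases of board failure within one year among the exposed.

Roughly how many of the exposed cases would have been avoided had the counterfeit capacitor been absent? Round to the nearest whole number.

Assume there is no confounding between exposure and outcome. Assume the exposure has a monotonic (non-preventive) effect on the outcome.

Let p₁ = 0.025, p₀ = 0.0068.
PN = (p₁ − p₀)/p₁ = (0.025 − 0.0068) / 0.025 ≈ 0.72800.
Attributable cases ≈ PN × (exposed cases) = 0.72800 × 1408 ≈ 1025.02.

about 1025 cases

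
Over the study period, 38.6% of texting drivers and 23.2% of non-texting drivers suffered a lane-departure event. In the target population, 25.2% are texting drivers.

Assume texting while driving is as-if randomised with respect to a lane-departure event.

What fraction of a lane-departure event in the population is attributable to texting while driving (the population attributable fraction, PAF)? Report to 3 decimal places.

PAF ≈ 0.143

p₁ = 0.386, p₀ = 0.232.
Overall risk P(Y=1) = π·p₁ + (1−π)·p₀ = 0.252×0.386 + 0.748×0.232 = 0.27081.
Under exogeneity, PAF = [P(Y=1) − p₀] / P(Y=1).
PAF = (0.27081 − 0.232) / 0.27081 ≈ 0.1433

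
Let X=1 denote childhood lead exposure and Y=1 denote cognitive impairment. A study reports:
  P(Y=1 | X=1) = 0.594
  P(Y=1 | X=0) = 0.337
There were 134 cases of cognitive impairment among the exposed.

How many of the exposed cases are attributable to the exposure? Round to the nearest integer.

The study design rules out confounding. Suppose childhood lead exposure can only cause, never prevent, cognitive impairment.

about 58 cases

Let p₁ = 0.594, p₀ = 0.337.
PN = (p₁ − p₀)/p₁ = (0.594 − 0.337) / 0.594 ≈ 0.43266.
Attributable cases ≈ PN × (exposed cases) = 0.43266 × 134 ≈ 57.98.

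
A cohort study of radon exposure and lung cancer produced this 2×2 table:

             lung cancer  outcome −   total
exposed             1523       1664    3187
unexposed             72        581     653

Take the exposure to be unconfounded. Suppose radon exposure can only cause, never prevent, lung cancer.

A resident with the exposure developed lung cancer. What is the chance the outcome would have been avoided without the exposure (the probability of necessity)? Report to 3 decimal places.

p₁ = P(outcome | exposed) = 1523/3187 = 0.47788
p₀ = P(outcome | unexposed) = 72/653 = 0.11026
Under exogeneity and monotonicity, PN = (p₁ − p₀) / p₁.
PN = (0.47788 − 0.11026) / 0.47788 = 0.36762 / 0.47788 ≈ 0.7693

PN ≈ 0.769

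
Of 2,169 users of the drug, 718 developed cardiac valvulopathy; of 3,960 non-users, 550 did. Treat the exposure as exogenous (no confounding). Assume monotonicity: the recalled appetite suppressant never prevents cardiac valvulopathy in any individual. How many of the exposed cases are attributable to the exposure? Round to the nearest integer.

about 417 cases

p₁ = P(outcome | exposed) = 718/2169 = 0.33103
p₀ = P(outcome | unexposed) = 550/3960 = 0.13889
PN = (p₁ − p₀)/p₁ = (0.33103 − 0.13889) / 0.33103 ≈ 0.58043.
Attributable cases ≈ PN × (exposed cases) = 0.58043 × 718 ≈ 416.75.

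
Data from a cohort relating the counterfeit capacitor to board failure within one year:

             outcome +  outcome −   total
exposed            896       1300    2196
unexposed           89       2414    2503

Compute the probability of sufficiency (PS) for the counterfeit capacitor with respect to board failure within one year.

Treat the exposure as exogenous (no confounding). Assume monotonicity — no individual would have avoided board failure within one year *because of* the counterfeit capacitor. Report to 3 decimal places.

PS ≈ 0.386

p₁ = P(outcome | exposed) = 896/2196 = 0.40801
p₀ = P(outcome | unexposed) = 89/2503 = 0.035557
Under exogeneity and monotonicity, PS = (p₁ − p₀)/(1 − p₀).
PS = (0.40801 − 0.035557) / 0.96444 ≈ 0.3862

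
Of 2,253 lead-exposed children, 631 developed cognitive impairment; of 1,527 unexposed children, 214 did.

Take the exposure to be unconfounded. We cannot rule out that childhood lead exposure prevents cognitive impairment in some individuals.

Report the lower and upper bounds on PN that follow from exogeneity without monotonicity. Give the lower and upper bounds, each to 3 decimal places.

p₁ = P(outcome | exposed) = 631/2253 = 0.28007
p₀ = P(outcome | unexposed) = 214/1527 = 0.14014
Under exogeneity alone the bounds on PN are max{0,(p₁−p₀)/p₁} ≤ PN ≤ min{1,(1−p₀)/p₁}.
  lower = (p₁ − p₀)/p₁ = 0.13993 / 0.28007 ≈ 0.4996
  upper = min{1, (1 − p₀)/p₁} = 0.85986 / 0.28007 ≈ 3.0701 → capped at 1

0.500 ≤ PN ≤ 1.000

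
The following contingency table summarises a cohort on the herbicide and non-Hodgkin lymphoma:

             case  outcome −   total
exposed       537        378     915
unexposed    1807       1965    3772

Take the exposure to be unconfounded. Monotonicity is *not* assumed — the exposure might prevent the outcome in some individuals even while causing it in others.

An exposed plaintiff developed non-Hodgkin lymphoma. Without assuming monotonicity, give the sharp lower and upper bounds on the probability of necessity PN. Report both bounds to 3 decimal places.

p₁ = P(outcome | exposed) = 537/915 = 0.58689
p₀ = P(outcome | unexposed) = 1807/3772 = 0.47906
Under exogeneity alone the bounds on PN are max{0,(p₁−p₀)/p₁} ≤ PN ≤ min{1,(1−p₀)/p₁}.
  lower = (p₁ − p₀)/p₁ = 0.10783 / 0.58689 ≈ 0.1837
  upper = min{1, (1 − p₀)/p₁} = 0.52094 / 0.58689 ≈ 0.8876

0.184 ≤ PN ≤ 0.888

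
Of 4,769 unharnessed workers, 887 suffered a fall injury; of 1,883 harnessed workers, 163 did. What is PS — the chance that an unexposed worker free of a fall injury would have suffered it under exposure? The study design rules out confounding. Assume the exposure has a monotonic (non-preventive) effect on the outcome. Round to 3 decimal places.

PS ≈ 0.109

p₁ = P(outcome | exposed) = 887/4769 = 0.18599
p₀ = P(outcome | unexposed) = 163/1883 = 0.086564
Under exogeneity and monotonicity, PS = (p₁ − p₀) / (1 − p₀).
PS = (0.18599 − 0.086564) / (1 − 0.086564) = 0.099429 / 0.91344 ≈ 0.1089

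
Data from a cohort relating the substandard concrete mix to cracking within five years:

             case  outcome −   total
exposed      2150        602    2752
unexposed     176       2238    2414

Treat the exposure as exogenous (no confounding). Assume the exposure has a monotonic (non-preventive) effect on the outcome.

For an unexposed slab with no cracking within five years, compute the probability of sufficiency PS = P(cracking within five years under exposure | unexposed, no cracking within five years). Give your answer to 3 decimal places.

p₁ = P(outcome | exposed) = 2150/2752 = 0.78125
p₀ = P(outcome | unexposed) = 176/2414 = 0.072908
Under exogeneity and monotonicity, PS = (p₁ − p₀)/(1 − p₀).
PS = (0.78125 − 0.072908) / 0.92709 ≈ 0.7640

PS ≈ 0.764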